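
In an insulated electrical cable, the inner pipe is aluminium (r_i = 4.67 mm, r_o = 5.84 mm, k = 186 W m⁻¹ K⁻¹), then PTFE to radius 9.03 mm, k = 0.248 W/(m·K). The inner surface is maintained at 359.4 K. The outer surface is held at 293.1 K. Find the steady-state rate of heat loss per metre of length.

Q' = 237 W/m

Treat each layer as a resistance in series:
  R'_aluminium = ln(0.00584/0.00467)/(2πk) = 0.2236/(2π·186) = 1.913×10^-4 m·K/W
  R'_PTFE = ln(0.00903/0.00584)/(2πk) = 0.4358/(2π·0.248) = 0.2797 m·K/W
ΣR = 1.913×10^-4 + 0.2797 = 0.2799 m·K/W
Q' = ΔT/ΣR = (359.4 K − 293.1 K)/0.2799 = 237 W/m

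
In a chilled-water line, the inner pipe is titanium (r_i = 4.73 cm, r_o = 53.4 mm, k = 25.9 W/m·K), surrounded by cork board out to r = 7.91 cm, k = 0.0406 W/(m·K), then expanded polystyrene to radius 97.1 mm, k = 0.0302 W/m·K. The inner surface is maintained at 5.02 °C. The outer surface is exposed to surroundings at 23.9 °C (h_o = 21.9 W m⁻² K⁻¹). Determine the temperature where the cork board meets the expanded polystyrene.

T = 15.8 °C

Resistance network (inner→outer):
  R'_titanium = ln(0.0534/0.0473)/(2πk) = 0.1213/(2π·25.9) = 7.454×10^-4 m·K/W
  R'_cork board = ln(0.0791/0.0534)/(2πk) = 0.3929/(2π·0.0406) = 1.540 m·K/W
  R'_expanded polystyrene = ln(0.0971/0.0791)/(2πk) = 0.2050/(2π·0.0302) = 1.081 m·K/W
  R'_conv,out = 1/(2πr h) = 1/(2π·0.0971·21.9) = 0.07484 m·K/W
ΣR = 7.454×10^-4 + 1.540 + 1.081 + 0.07484 = 2.697 m·K/W
Q' = ΔT/ΣR = (5.02 °C − 23.9 °C)/2.697 = -7.000 W/m
From the inner boundary to the cork board/expanded polystyrene interface, ΣR_partial = 1.541 m·K/W.
T_interface = T_in − Q'·ΣR_partial = 5.02 °C − (-7.000)(1.541) = 15.8 °C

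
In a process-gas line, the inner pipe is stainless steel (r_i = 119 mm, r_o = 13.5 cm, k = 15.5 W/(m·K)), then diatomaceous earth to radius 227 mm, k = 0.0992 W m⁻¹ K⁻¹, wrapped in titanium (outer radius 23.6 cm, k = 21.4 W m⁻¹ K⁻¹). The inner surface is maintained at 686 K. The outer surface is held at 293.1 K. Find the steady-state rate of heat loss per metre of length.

Q' = 470 W/m

Treat each layer as a resistance in series:
  R'_stainless steel = ln(0.135/0.119)/(2πk) = 0.1262/(2π·15.5) = 0.001295 m·K/W
  R'_diatomaceous earth = ln(0.227/0.135)/(2πk) = 0.5197/(2π·0.0992) = 0.8338 m·K/W
  R'_titanium = ln(0.236/0.227)/(2πk) = 0.03888/(2π·21.4) = 2.892×10^-4 m·K/W
ΣR = 0.001295 + 0.8338 + 2.892×10^-4 = 0.8354 m·K/W
Q' = ΔT/ΣR = (686 K − 293.1 K)/0.8354 = 470 W/m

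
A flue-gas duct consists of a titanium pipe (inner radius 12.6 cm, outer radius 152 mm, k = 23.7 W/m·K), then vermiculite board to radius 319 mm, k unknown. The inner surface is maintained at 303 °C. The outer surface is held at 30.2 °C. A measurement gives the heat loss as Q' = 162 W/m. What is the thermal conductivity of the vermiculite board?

k = 0.0701 W/m·K

ΣR = ΔT/Q' = |303 − 30.2|/162 = 1.684 m·K/W
Known resistances:
  R'_titanium = ln(0.152/0.126)/(2πk) = 0.1876/(2π·23.7) = 0.001260 m·K/W
R_vermiculite board = ΣR − ΣR_known = 1.684 − 0.001260 = 1.683 m·K/W
ln(r₂/r₁)/(2πk) = 1.683 ⇒ k = 0.7413/(2π·1.683) = 0.0701 W/m·K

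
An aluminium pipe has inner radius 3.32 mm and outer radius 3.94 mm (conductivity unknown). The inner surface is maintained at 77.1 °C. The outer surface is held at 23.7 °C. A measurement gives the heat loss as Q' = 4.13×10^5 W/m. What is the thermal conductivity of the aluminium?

ΣR = ΔT/Q' = |77.1 − 23.7|/4.13×10^5 = 1.293×10^-4 m·K/W
ln(r₂/r₁)/(2πk) = 1.293×10^-4 ⇒ k = 0.1712/(2π·1.293×10^-4) = 211 W/m·K

k = 211 W/m·K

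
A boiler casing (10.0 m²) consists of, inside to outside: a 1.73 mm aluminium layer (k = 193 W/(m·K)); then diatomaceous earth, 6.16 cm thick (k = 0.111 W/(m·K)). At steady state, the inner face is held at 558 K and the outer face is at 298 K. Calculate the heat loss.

Series thermal resistances, inner to outer:
  R_aluminium = L/(kA) = 0.00173/(193·10.0) = 8.964×10^-7 K/W
  R_diatomaceous earth = L/(kA) = 0.0616/(0.111·10.0) = 0.05550 K/W
ΣR = 8.964×10^-7 + 0.05550 = 0.05550 K/W
Q = ΔT/ΣR = (558 K − 298 K)/0.05550 = 4680 W

Q = 4.68 kW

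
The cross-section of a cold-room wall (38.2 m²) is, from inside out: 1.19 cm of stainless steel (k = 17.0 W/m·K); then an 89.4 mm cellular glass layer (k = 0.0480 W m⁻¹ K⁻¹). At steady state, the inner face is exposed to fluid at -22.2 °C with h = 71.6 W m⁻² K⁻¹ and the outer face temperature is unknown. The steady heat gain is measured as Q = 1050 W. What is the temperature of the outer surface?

T_out = 29.4 °C

Series resistances:
  R_conv,in = 1/(hA) = 1/(71.6·38.2) = 3.656×10^-4 K/W
  R_stainless steel = L/(kA) = 0.0119/(17.0·38.2) = 1.832×10^-5 K/W
  R_cellular glass = L/(kA) = 0.0894/(0.0480·38.2) = 0.04876 K/W
ΣR = 0.04914 K/W
ΔT = Q·ΣR = 1050 × 0.04914 = 51.60 K
Heat flows inward, so T_out = T_in + ΔT = -22.2 + 51.60 = 29.4 °C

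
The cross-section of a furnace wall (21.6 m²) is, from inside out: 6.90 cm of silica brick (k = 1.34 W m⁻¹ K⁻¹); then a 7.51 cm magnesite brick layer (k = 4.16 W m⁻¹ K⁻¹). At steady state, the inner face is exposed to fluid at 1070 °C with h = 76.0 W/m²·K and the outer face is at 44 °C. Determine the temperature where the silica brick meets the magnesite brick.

T = 268 °C

Series thermal resistances, inner to outer:
  R_conv,in = 1/(hA) = 1/(76.0·21.6) = 6.092×10^-4 K/W
  R_silica brick = L/(kA) = 0.0690/(1.34·21.6) = 0.002384 K/W
  R_magnesite brick = L/(kA) = 0.0751/(4.16·21.6) = 8.358×10^-4 K/W
ΣR = 6.092×10^-4 + 0.002384 + 8.358×10^-4 = 0.003829 K/W
Q = ΔT/ΣR = (1070 °C − 44 °C)/0.003829 = 2.680×10^5 W
From the inner boundary to the silica brick/magnesite brick interface, ΣR_partial = 0.002993 K/W.
T_interface = T_in − Q·ΣR_partial = 1070 °C − (2.680×10^5)(0.002993) = 268 °C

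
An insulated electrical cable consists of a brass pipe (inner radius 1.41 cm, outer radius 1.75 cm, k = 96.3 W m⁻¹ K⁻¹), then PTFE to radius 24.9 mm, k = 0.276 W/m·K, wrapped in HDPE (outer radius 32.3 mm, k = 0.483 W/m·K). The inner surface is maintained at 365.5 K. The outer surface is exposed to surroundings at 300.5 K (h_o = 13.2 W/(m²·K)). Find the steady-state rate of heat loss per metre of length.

Resistance network (inner→outer):
  R'_brass = ln(0.0175/0.0141)/(2πk) = 0.2160/(2π·96.3) = 3.570×10^-4 m·K/W
  R'_PTFE = ln(0.0249/0.0175)/(2πk) = 0.3527/(2π·0.276) = 0.2034 m·K/W
  R'_HDPE = ln(0.0323/0.0249)/(2πk) = 0.2602/(2π·0.483) = 0.08574 m·K/W
  R'_conv,out = 1/(2πr h) = 1/(2π·0.0323·13.2) = 0.3733 m·K/W
ΣR = 3.570×10^-4 + 0.2034 + 0.08574 + 0.3733 = 0.6628 m·K/W
Q' = ΔT/ΣR = (365.5 K − 300.5 K)/0.6628 = 98.1 W/m

Q' = 98.1 W/m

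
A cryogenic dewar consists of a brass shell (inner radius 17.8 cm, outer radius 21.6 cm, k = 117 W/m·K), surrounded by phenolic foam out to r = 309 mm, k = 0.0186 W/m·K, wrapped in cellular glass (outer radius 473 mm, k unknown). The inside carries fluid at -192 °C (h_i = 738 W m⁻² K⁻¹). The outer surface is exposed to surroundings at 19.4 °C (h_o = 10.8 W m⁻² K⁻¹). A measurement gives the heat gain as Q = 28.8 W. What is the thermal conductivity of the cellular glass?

ΣR = ΔT/Q = |-192 − 19.4|/28.8 = 7.340 K/W
Known resistances:
  R_conv,in = 1/(4πr²h) = 1/(4π·0.178²·738) = 0.003403 K/W
  R_brass = (1/0.178 − 1/0.216)/(4πk) = 0.9883/(4π·117) = 6.722×10^-4 K/W
  R_phenolic foam = (1/0.216 − 1/0.309)/(4πk) = 1.393/(4π·0.0186) = 5.961 K/W
  R_conv,out = 1/(4πr²h) = 1/(4π·0.473²·10.8) = 0.03293 K/W
R_cellular glass = ΣR − ΣR_known = 7.340 − 5.998 = 1.342 K/W
(1/r₁−1/r₂)/(4πk) = 1.342 ⇒ k = 1.122/(4π·1.342) = 0.0665 W/m·K

k = 0.0665 W/m·K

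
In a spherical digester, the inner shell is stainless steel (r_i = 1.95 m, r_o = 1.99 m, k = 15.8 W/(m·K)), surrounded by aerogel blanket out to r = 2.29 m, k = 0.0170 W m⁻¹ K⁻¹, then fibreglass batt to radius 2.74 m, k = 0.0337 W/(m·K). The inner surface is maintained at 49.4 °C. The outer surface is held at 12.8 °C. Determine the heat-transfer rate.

Series thermal resistances, inner to outer:
  R_stainless steel = (1/1.95 − 1/1.99)/(4πk) = 0.01031/(4π·15.8) = 5.192×10^-5 K/W
  R_aerogel blanket = (1/1.99 − 1/2.29)/(4πk) = 0.06583/(4π·0.0170) = 0.3082 K/W
  R_fibreglass batt = (1/2.29 − 1/2.74)/(4πk) = 0.07172/(4π·0.0337) = 0.1694 K/W
ΣR = 5.192×10^-5 + 0.3082 + 0.1694 = 0.4777 K/W
Q = ΔT/ΣR = (49.4 °C − 12.8 °C)/0.4777 = 76.6 W

Q = 76.6 W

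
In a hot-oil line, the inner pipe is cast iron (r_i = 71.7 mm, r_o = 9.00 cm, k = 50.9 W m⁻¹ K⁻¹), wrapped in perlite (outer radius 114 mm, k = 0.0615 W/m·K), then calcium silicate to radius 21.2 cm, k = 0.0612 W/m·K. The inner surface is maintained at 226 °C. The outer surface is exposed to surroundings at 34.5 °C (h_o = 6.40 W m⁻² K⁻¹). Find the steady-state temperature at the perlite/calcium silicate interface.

T = 176 °C

Resistance network (inner→outer):
  R'_cast iron = ln(0.0900/0.0717)/(2πk) = 0.2273/(2π·50.9) = 7.108×10^-4 m·K/W
  R'_perlite = ln(0.114/0.0900)/(2πk) = 0.2364/(2π·0.0615) = 0.6117 m·K/W
  R'_calcium silicate = ln(0.212/0.114)/(2πk) = 0.6204/(2π·0.0612) = 1.613 m·K/W
  R'_conv,out = 1/(2πr h) = 1/(2π·0.212·6.40) = 0.1173 m·K/W
ΣR = 7.108×10^-4 + 0.6117 + 1.613 + 0.1173 = 2.343 m·K/W
Q' = ΔT/ΣR = (226 °C − 34.5 °C)/2.343 = 81.73 W/m
From the inner boundary to the perlite/calcium silicate interface, ΣR_partial = 0.6124 m·K/W.
T_interface = T_in − Q'·ΣR_partial = 226 °C − (81.73)(0.6124) = 176 °C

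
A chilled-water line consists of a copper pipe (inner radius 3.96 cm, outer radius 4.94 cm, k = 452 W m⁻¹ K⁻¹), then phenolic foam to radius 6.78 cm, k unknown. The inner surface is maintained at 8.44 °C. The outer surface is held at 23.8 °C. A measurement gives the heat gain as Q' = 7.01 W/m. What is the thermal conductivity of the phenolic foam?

ΣR = ΔT/Q' = |8.44 − 23.8|/7.01 = 2.191 m·K/W
Known resistances:
  R'_copper = ln(0.0494/0.0396)/(2πk) = 0.2211/(2π·452) = 7.786×10^-5 m·K/W
R_phenolic foam = ΣR − ΣR_known = 2.191 − 7.786×10^-5 = 2.191 m·K/W
ln(r₂/r₁)/(2πk) = 2.191 ⇒ k = 0.3166/(2π·2.191) = 0.0230 W/m·K

k = 0.0230 W/m·K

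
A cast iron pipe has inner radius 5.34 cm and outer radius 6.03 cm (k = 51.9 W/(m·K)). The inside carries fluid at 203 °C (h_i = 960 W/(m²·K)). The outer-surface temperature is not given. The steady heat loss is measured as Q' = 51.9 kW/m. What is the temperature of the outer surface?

T_out = 22.5 °C

Series resistances:
  R'_conv,in = 1/(2πr h) = 1/(2π·0.0534·960) = 0.003105 m·K/W
  R'_cast iron = ln(0.0603/0.0534)/(2πk) = 0.1215/(2π·51.9) = 3.727×10^-4 m·K/W
ΣR = 0.003477 m·K/W
ΔT = Q'·ΣR = 51900 × 0.003477 = 180.5 K
Heat flows outward, so T_out = T_in − ΔT = 203 − 180.5 = 22.5 °C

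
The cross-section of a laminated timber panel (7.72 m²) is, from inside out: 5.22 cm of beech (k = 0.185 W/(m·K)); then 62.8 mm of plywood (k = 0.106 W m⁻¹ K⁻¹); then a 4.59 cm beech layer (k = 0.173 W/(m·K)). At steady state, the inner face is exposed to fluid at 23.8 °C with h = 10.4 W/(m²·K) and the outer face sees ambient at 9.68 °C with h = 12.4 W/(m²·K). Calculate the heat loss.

Treat each layer as a resistance in series:
  R_conv,in = 1/(hA) = 1/(10.4·7.72) = 0.01246 K/W
  R_beech = L/(kA) = 0.0522/(0.185·7.72) = 0.03655 K/W
  R_plywood = L/(kA) = 0.0628/(0.106·7.72) = 0.07674 K/W
  R_beech = L/(kA) = 0.0459/(0.173·7.72) = 0.03437 K/W
  R_conv,out = 1/(hA) = 1/(12.4·7.72) = 0.01045 K/W
ΣR = 0.01246 + 0.03655 + 0.07674 + 0.03437 + 0.01045 = 0.1706 K/W
Q = ΔT/ΣR = (23.8 °C − 9.68 °C)/0.1706 = 82.8 W

Q = 82.8 W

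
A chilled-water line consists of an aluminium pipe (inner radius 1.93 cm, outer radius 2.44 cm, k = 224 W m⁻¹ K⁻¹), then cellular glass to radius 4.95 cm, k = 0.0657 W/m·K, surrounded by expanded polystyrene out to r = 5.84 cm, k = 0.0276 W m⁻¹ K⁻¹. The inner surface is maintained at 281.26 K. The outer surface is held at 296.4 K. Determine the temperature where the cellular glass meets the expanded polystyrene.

Treat each layer as a resistance in series:
  R'_aluminium = ln(0.0244/0.0193)/(2πk) = 0.2345/(2π·224) = 1.666×10^-4 m·K/W
  R'_cellular glass = ln(0.0495/0.0244)/(2πk) = 0.7074/(2π·0.0657) = 1.714 m·K/W
  R'_expanded polystyrene = ln(0.0584/0.0495)/(2πk) = 0.1653/(2π·0.0276) = 0.9534 m·K/W
ΣR = 1.666×10^-4 + 1.714 + 0.9534 = 2.668 m·K/W
Q' = ΔT/ΣR = (281.26 K − 296.4 K)/2.668 = -5.675 W/m
From the inner boundary to the cellular glass/expanded polystyrene interface, ΣR_partial = 1.714 m·K/W.
T_interface = T_in − Q'·ΣR_partial = 281.26 K − (-5.675)(1.714) = 291.0 K

T = 291.0 K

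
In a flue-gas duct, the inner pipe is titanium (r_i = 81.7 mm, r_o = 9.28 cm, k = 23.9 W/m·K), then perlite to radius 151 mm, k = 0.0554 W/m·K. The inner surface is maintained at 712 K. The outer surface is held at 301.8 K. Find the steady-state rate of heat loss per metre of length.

Resistance network (inner→outer):
  R'_titanium = ln(0.0928/0.0817)/(2πk) = 0.1274/(2π·23.9) = 8.483×10^-4 m·K/W
  R'_perlite = ln(0.151/0.0928)/(2πk) = 0.4868/(2π·0.0554) = 1.399 m·K/W
ΣR = 8.483×10^-4 + 1.399 = 1.400 m·K/W
Q' = ΔT/ΣR = (712 K − 301.8 K)/1.400 = 293 W/m

Q' = 293 W/m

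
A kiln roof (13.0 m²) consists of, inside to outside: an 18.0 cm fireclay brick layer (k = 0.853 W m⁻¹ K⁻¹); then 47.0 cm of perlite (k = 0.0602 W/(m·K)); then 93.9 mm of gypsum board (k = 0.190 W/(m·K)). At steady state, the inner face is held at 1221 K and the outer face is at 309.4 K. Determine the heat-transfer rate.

Series thermal resistances, inner to outer:
  R_fireclay brick = L/(kA) = 0.180/(0.853·13.0) = 0.01623 K/W
  R_perlite = L/(kA) = 0.470/(0.0602·13.0) = 0.6006 K/W
  R_gypsum board = L/(kA) = 0.0939/(0.190·13.0) = 0.03802 K/W
ΣR = 0.01623 + 0.6006 + 0.03802 = 0.6549 K/W
Q = ΔT/ΣR = (1221 K − 309.4 K)/0.6549 = 1390 W

Q = 1390 W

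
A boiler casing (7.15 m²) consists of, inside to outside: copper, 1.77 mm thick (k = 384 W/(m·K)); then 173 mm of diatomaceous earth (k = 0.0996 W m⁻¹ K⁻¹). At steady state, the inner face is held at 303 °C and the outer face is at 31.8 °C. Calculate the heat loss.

Q = 1120 W

Resistance network (inner→outer):
  R_copper = L/(kA) = 0.00177/(384·7.15) = 6.447×10^-7 K/W
  R_diatomaceous earth = L/(kA) = 0.173/(0.0996·7.15) = 0.2429 K/W
ΣR = 6.447×10^-7 + 0.2429 = 0.2429 K/W
Q = ΔT/ΣR = (303 °C − 31.8 °C)/0.2429 = 1120 W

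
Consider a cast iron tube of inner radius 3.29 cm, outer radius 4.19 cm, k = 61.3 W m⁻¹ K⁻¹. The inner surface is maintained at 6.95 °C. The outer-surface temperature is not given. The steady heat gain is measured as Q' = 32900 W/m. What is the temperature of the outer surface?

T_out = 27.6 °C

Sum the resistances:
  R'_cast iron = ln(0.0419/0.0329)/(2πk) = 0.2418/(2π·61.3) = 6.278×10^-4 m·K/W
ΣR = 6.278×10^-4 m·K/W
ΔT = Q'·ΣR = 32900 × 6.278×10^-4 = 20.65 K
Heat flows inward, so T_out = T_in + ΔT = 6.95 + 20.65 = 27.6 °C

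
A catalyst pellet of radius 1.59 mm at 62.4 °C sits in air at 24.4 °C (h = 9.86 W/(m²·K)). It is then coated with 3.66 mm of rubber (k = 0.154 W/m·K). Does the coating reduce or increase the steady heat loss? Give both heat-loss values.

Critical radius for a sphere: r_cr = 2k/h = 0.0312 m = 3.12 cm.
Outer radius after coating: r₂ = 0.00159 + 0.00366 = 0.00525 m.
Since r₁ < r_cr and r₂ ≤ r_cr, the coating moves toward the maximum at r_cr — heat loss rises.
Bare: R = 1/(4πr₁²h) = 3192 K/W; Q = 38/3192 = 0.0119 W.
Coated: R = R_cond + R_conv = 519.4 K/W; Q = 38/519.4 = 0.0732 W.

increases: 0.0119 → 0.0732 W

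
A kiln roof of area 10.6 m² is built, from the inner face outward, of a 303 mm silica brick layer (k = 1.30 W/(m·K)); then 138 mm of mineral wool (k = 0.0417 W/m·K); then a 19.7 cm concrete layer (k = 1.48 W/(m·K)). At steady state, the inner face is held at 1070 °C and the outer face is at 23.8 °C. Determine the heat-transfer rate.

Q = 3.02 kW

Treat each layer as a resistance in series:
  R_silica brick = L/(kA) = 0.303/(1.30·10.6) = 0.02199 K/W
  R_mineral wool = L/(kA) = 0.138/(0.0417·10.6) = 0.3122 K/W
  R_concrete = L/(kA) = 0.197/(1.48·10.6) = 0.01256 K/W
ΣR = 0.02199 + 0.3122 + 0.01256 = 0.3468 K/W
Q = ΔT/ΣR = (1070 °C − 23.8 °C)/0.3468 = 3020 W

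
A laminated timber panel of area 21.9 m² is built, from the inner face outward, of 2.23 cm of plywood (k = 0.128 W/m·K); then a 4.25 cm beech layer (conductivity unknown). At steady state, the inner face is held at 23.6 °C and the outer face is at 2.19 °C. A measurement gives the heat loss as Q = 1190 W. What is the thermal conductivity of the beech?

k = 0.193 W/m·K

ΣR = ΔT/Q = |23.6 − 2.19|/1190 = 0.01799 K/W
Known resistances:
  R_plywood = L/(kA) = 0.0223/(0.128·21.9) = 0.007955 K/W
R_beech = ΣR − ΣR_known = 0.01799 − 0.007955 = 0.01003 K/W
L/(kA) = 0.01003 ⇒ k = 0.0425/(0.01003·21.9) = 0.193 W/m·K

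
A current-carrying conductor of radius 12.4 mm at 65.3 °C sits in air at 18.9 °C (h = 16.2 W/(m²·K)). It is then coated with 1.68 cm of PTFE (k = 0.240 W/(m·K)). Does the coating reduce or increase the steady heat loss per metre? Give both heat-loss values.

Critical radius for a cylinder: r_cr = k/h = 0.0148 m = 1.48 cm.
Outer radius after coating: r₂ = 0.0124 + 0.0168 = 0.0292 m.
r₁ < r_cr < r₂: heat loss rises to a maximum at r_cr then falls. Whether the coating helps depends on whether Q(r₂) has dropped back below Q(r₁).
Bare: R = 1/(2πr₁h) = 0.7923 m·K/W; Q = 46.4/0.7923 = 58.6 W/m.
Coated: R = R_cond + R_conv = 0.9044 m·K/W; Q = 46.4/0.9044 = 51.3 W/m.

reduces: 58.6 → 51.3 W/m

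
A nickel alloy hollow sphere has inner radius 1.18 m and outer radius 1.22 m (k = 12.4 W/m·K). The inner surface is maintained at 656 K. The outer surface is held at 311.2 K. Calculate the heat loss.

Q = 1930 kW

Q = 4πk·ΔT/(1/r₁ − 1/r₂) = 4π × 12.4 × 344.8 / (1/1.18 − 1/1.22) = 1.93×10^6 W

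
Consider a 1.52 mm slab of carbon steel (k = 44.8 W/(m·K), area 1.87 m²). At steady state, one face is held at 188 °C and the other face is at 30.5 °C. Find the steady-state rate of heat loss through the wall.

Q = 8680 kW

Q = kA·ΔT/L = 44.8 × 1.87 × |188 °C − 30.5 °C| / 0.00152 = 8.68×10^6 W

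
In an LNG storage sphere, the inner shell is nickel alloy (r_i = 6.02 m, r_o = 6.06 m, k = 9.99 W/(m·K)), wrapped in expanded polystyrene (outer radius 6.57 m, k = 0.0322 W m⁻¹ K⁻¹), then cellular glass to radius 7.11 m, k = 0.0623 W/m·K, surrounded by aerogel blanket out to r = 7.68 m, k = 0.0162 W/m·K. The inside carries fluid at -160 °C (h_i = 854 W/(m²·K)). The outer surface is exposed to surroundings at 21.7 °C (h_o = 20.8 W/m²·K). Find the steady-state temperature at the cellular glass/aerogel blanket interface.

T = -73.7 °C

Series thermal resistances, inner to outer:
  R_conv,in = 1/(4πr²h) = 1/(4π·6.02²·854) = 2.571×10^-6 K/W
  R_nickel alloy = (1/6.02 − 1/6.06)/(4πk) = 0.001096/(4π·9.99) = 8.734×10^-6 K/W
  R_expanded polystyrene = (1/6.06 − 1/6.57)/(4πk) = 0.01281/(4π·0.0322) = 0.03166 K/W
  R_cellular glass = (1/6.57 − 1/7.11)/(4πk) = 0.01156/(4π·0.0623) = 0.01477 K/W
  R_aerogel blanket = (1/7.11 − 1/7.68)/(4πk) = 0.01044/(4π·0.0162) = 0.05128 K/W
  R_conv,out = 1/(4πr²h) = 1/(4π·7.68²·20.8) = 6.486×10^-5 K/W
ΣR = 2.571×10^-6 + 8.734×10^-6 + 0.03166 + 0.01477 + 0.05128 + 6.486×10^-5 = 0.09779 K/W
Q = ΔT/ΣR = (-160 °C − 21.7 °C)/0.09779 = -1858 W
From the inner boundary to the cellular glass/aerogel blanket interface, ΣR_partial = 0.04644 K/W.
T_interface = T_in − Q·ΣR_partial = -160 °C − (-1858)(0.04644) = -73.7 °C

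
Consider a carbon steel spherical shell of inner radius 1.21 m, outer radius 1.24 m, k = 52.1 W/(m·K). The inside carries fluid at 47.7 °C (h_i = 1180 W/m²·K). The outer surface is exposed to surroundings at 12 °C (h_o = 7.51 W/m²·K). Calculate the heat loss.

Series thermal resistances, inner to outer:
  R_conv,in = 1/(4πr²h) = 1/(4π·1.21²·1180) = 4.606×10^-5 K/W
  R_carbon steel = (1/1.21 − 1/1.24)/(4πk) = 0.01999/(4π·52.1) = 3.054×10^-5 K/W
  R_conv,out = 1/(4πr²h) = 1/(4π·1.24²·7.51) = 0.006891 K/W
ΣR = 4.606×10^-5 + 3.054×10^-5 + 0.006891 = 0.006968 K/W
Q = ΔT/ΣR = (47.7 °C − 12 °C)/0.006968 = 5120 W

Q = 5120 W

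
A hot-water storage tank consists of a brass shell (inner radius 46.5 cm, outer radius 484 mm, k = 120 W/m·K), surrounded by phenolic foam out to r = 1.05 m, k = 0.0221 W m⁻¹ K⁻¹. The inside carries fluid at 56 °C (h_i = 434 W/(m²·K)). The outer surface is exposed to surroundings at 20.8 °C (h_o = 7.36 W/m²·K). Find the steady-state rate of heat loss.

Q = 8.75 W

Series thermal resistances, inner to outer:
  R_conv,in = 1/(4πr²h) = 1/(4π·0.465²·434) = 8.480×10^-4 K/W
  R_brass = (1/0.465 − 1/0.484)/(4πk) = 0.08442/(4π·120) = 5.598×10^-5 K/W
  R_phenolic foam = (1/0.484 − 1/1.05)/(4πk) = 1.114/(4π·0.0221) = 4.010 K/W
  R_conv,out = 1/(4πr²h) = 1/(4π·1.05²·7.36) = 0.009807 K/W
ΣR = 8.480×10^-4 + 5.598×10^-5 + 4.010 + 0.009807 = 4.021 K/W
Q = ΔT/ΣR = (56 °C − 20.8 °C)/4.021 = 8.75 W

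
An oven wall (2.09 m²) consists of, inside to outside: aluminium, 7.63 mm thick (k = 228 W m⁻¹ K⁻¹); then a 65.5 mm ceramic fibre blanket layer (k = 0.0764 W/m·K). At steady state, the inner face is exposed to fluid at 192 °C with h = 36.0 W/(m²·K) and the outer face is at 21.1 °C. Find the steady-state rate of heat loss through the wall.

Q = 404 W

Resistance network (inner→outer):
  R_conv,in = 1/(hA) = 1/(36.0·2.09) = 0.01329 K/W
  R_aluminium = L/(kA) = 0.00763/(228·2.09) = 1.601×10^-5 K/W
  R_ceramic fibre blanket = L/(kA) = 0.0655/(0.0764·2.09) = 0.4102 K/W
ΣR = 0.01329 + 1.601×10^-5 + 0.4102 = 0.4235 K/W
Q = ΔT/ΣR = (192 °C − 21.1 °C)/0.4235 = 404 W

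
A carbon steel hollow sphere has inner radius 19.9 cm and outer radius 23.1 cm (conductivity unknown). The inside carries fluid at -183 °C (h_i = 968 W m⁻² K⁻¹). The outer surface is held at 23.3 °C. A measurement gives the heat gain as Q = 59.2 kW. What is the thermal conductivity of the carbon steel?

k = 39.3 W/m·K

ΣR = ΔT/Q = |-183 − 23.3|/59200 = 0.003485 K/W
Known resistances:
  R_conv,in = 1/(4πr²h) = 1/(4π·0.199²·968) = 0.002076 K/W
R_carbon steel = ΣR − ΣR_known = 0.003485 − 0.002076 = 0.001409 K/W
(1/r₁−1/r₂)/(4πk) = 0.001409 ⇒ k = 0.6961/(4π·0.001409) = 39.3 W/m·K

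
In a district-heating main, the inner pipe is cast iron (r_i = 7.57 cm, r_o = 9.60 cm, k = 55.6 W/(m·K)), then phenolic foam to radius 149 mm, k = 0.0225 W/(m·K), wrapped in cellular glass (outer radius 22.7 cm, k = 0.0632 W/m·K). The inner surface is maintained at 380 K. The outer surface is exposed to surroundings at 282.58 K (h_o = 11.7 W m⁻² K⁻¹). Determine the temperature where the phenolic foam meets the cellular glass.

T = 308.4 K

Resistance network (inner→outer):
  R'_cast iron = ln(0.0960/0.0757)/(2πk) = 0.2376/(2π·55.6) = 6.800×10^-4 m·K/W
  R'_phenolic foam = ln(0.149/0.0960)/(2πk) = 0.4396/(2π·0.0225) = 3.110 m·K/W
  R'_cellular glass = ln(0.227/0.149)/(2πk) = 0.4210/(2π·0.0632) = 1.060 m·K/W
  R'_conv,out = 1/(2πr h) = 1/(2π·0.227·11.7) = 0.05993 m·K/W
ΣR = 6.800×10^-4 + 3.110 + 1.060 + 0.05993 = 4.231 m·K/W
Q' = ΔT/ΣR = (380 K − 282.58 K)/4.231 = 23.03 W/m
From the inner boundary to the phenolic foam/cellular glass interface, ΣR_partial = 3.111 m·K/W.
T_interface = T_in − Q'·ΣR_partial = 380 K − (23.03)(3.111) = 308.4 K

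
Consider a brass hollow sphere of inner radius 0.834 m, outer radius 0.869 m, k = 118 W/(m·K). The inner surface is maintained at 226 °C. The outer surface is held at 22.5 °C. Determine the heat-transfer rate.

Q = 4πk·ΔT/(1/r₁ − 1/r₂) = 4π × 118 × 203.5 / (1/0.834 − 1/0.869) = 6.25×10^6 W

Q = 6250 kW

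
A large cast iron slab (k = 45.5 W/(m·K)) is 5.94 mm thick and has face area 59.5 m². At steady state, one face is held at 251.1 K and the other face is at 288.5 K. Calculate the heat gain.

Q = kA·ΔT/L = 45.5 × 59.5 × |251.1 K − 288.5 K| / 0.00594 = 1.70×10^7 W

Q = 17000 kW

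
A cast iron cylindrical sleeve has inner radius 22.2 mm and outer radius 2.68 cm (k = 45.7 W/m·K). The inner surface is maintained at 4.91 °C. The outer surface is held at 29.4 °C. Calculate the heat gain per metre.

Q' = 2πk·ΔT/ln(r₂/r₁) = 2π × 45.7 × 24.49 / ln(0.0268/0.0222) = 37300 W/m

Q' = 37300 W/m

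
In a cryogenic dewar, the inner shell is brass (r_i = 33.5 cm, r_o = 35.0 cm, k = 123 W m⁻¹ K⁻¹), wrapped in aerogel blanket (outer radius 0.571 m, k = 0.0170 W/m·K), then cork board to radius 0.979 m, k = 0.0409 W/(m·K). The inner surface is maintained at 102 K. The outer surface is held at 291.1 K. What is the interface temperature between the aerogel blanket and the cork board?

Treat each layer as a resistance in series:
  R_brass = (1/0.335 − 1/0.350)/(4πk) = 0.1279/(4π·123) = 8.277×10^-5 K/W
  R_aerogel blanket = (1/0.350 − 1/0.571)/(4πk) = 1.106/(4π·0.0170) = 5.176 K/W
  R_cork board = (1/0.571 − 1/0.979)/(4πk) = 0.7299/(4π·0.0409) = 1.420 K/W
ΣR = 8.277×10^-5 + 5.176 + 1.420 = 6.596 K/W
Q = ΔT/ΣR = (102 K − 291.1 K)/6.596 = -28.67 W
From the inner boundary to the aerogel blanket/cork board interface, ΣR_partial = 5.176 K/W.
T_interface = T_in − Q·ΣR_partial = 102 K − (-28.67)(5.176) = 250.4 K

T = 250.4 K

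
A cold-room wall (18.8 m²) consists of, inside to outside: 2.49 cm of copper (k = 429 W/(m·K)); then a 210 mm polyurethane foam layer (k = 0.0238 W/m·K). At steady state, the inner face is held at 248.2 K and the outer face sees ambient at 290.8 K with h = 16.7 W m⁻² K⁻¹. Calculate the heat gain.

Q = 90.2 W

Resistance network (inner→outer):
  R_copper = L/(kA) = 0.0249/(429·18.8) = 3.087×10^-6 K/W
  R_polyurethane foam = L/(kA) = 0.210/(0.0238·18.8) = 0.4693 K/W
  R_conv,out = 1/(hA) = 1/(16.7·18.8) = 0.003185 K/W
ΣR = 3.087×10^-6 + 0.4693 + 0.003185 = 0.4725 K/W
Q = ΔT/ΣR = (248.2 K − 290.8 K)/0.4725 = -90.2 W
(Negative Q ⇒ heat flows inward; heat gain = 90.2 W.)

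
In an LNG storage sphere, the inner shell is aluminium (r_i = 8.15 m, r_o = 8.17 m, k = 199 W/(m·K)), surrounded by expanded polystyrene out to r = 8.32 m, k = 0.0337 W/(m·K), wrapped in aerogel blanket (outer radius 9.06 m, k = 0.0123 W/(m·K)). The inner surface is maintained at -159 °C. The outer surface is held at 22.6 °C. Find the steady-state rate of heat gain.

Q = 2.64 kW

Resistance network (inner→outer):
  R_aluminium = (1/8.15 − 1/8.17)/(4πk) = 3.004×10^-4/(4π·199) = 1.201×10^-7 K/W
  R_expanded polystyrene = (1/8.17 − 1/8.32)/(4πk) = 0.002207/(4π·0.0337) = 0.005211 K/W
  R_aerogel blanket = (1/8.32 − 1/9.06)/(4πk) = 0.009817/(4π·0.0123) = 0.06351 K/W
ΣR = 1.201×10^-7 + 0.005211 + 0.06351 = 0.06872 K/W
Q = ΔT/ΣR = (-159 °C − 22.6 °C)/0.06872 = -2640 W
(Negative Q ⇒ heat flows inward; heat gain = 2640 W.)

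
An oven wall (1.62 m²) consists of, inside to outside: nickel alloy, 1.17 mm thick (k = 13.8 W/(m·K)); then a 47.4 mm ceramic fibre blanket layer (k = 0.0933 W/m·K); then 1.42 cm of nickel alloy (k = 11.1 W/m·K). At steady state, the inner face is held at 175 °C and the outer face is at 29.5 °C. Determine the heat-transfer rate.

Q = 463 W

Series thermal resistances, inner to outer:
  R_nickel alloy = L/(kA) = 0.00117/(13.8·1.62) = 5.233×10^-5 K/W
  R_ceramic fibre blanket = L/(kA) = 0.0474/(0.0933·1.62) = 0.3136 K/W
  R_nickel alloy = L/(kA) = 0.0142/(11.1·1.62) = 7.897×10^-4 K/W
ΣR = 5.233×10^-5 + 0.3136 + 7.897×10^-4 = 0.3144 K/W
Q = ΔT/ΣR = (175 °C − 29.5 °C)/0.3144 = 463 W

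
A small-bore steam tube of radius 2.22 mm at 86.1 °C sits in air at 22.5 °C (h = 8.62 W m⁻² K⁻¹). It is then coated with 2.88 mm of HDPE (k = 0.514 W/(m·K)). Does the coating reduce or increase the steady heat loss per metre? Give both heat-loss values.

increases: 7.65 → 16.4 W/m

Critical radius for a cylinder: r_cr = k/h = 0.0596 m = 5.96 cm.
Outer radius after coating: r₂ = 0.00222 + 0.00288 = 0.00510 m.
Since r₁ < r_cr and r₂ ≤ r_cr, the coating moves toward the maximum at r_cr — heat loss rises.
Bare: R = 1/(2πr₁h) = 8.317 m·K/W; Q = 63.6/8.317 = 7.65 W/m.
Coated: R = R_cond + R_conv = 3.878 m·K/W; Q = 63.6/3.878 = 16.4 W/m.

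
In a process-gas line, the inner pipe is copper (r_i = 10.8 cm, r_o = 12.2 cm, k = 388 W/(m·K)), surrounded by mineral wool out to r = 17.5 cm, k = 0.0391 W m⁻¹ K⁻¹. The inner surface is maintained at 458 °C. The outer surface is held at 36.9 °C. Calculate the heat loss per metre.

Resistance network (inner→outer):
  R'_copper = ln(0.122/0.108)/(2πk) = 0.1219/(2π·388) = 5.000×10^-5 m·K/W
  R'_mineral wool = ln(0.175/0.122)/(2πk) = 0.3608/(2π·0.0391) = 1.468 m·K/W
ΣR = 5.000×10^-5 + 1.468 = 1.468 m·K/W
Q' = ΔT/ΣR = (458 °C − 36.9 °C)/1.468 = 287 W/m

Q' = 287 W/m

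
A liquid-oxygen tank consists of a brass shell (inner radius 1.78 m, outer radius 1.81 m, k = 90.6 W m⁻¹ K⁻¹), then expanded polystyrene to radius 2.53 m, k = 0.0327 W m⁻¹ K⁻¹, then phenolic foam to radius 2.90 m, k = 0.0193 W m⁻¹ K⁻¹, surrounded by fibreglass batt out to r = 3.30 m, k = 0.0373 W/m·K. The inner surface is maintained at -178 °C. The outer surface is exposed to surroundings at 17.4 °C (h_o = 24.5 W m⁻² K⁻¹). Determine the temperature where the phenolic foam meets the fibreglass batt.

T = -8.3 °C

Series thermal resistances, inner to outer:
  R_brass = (1/1.78 − 1/1.81)/(4πk) = 0.009312/(4π·90.6) = 8.179×10^-6 K/W
  R_expanded polystyrene = (1/1.81 − 1/2.53)/(4πk) = 0.1572/(4π·0.0327) = 0.3826 K/W
  R_phenolic foam = (1/2.53 − 1/2.90)/(4πk) = 0.05043/(4π·0.0193) = 0.2079 K/W
  R_fibreglass batt = (1/2.90 − 1/3.30)/(4πk) = 0.04180/(4π·0.0373) = 0.08917 K/W
  R_conv,out = 1/(4πr²h) = 1/(4π·3.30²·24.5) = 2.983×10^-4 K/W
ΣR = 8.179×10^-6 + 0.3826 + 0.2079 + 0.08917 + 2.983×10^-4 = 0.6800 K/W
Q = ΔT/ΣR = (-178 °C − 17.4 °C)/0.6800 = -287.4 W
From the inner boundary to the phenolic foam/fibreglass batt interface, ΣR_partial = 0.5905 K/W.
T_interface = T_in − Q·ΣR_partial = -178 °C − (-287.4)(0.5905) = -8.3 °C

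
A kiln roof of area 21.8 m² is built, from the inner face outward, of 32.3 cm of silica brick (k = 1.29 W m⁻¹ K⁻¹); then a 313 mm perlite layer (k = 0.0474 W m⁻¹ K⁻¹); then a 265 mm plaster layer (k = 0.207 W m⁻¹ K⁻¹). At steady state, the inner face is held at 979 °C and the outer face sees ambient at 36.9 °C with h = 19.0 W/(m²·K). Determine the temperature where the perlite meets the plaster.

Series thermal resistances, inner to outer:
  R_silica brick = L/(kA) = 0.323/(1.29·21.8) = 0.01149 K/W
  R_perlite = L/(kA) = 0.313/(0.0474·21.8) = 0.3029 K/W
  R_plaster = L/(kA) = 0.265/(0.207·21.8) = 0.05872 K/W
  R_conv,out = 1/(hA) = 1/(19.0·21.8) = 0.002414 K/W
ΣR = 0.01149 + 0.3029 + 0.05872 + 0.002414 = 0.3755 K/W
Q = ΔT/ΣR = (979 °C − 36.9 °C)/0.3755 = 2509 W
From the inner boundary to the perlite/plaster interface, ΣR_partial = 0.3144 K/W.
T_interface = T_in − Q·ΣR_partial = 979 °C − (2509)(0.3144) = 190 °C

T = 190 °C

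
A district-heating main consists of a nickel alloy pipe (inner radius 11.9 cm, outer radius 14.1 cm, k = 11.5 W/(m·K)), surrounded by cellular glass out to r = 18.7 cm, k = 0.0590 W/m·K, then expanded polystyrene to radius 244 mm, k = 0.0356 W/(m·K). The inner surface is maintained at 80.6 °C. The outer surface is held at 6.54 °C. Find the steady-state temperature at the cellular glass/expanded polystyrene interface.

Treat each layer as a resistance in series:
  R'_nickel alloy = ln(0.141/0.119)/(2πk) = 0.1696/(2π·11.5) = 0.002348 m·K/W
  R'_cellular glass = ln(0.187/0.141)/(2πk) = 0.2823/(2π·0.0590) = 0.7616 m·K/W
  R'_expanded polystyrene = ln(0.244/0.187)/(2πk) = 0.2661/(2π·0.0356) = 1.189 m·K/W
ΣR = 0.002348 + 0.7616 + 1.189 = 1.953 m·K/W
Q' = ΔT/ΣR = (80.6 °C − 6.54 °C)/1.953 = 37.92 W/m
From the inner boundary to the cellular glass/expanded polystyrene interface, ΣR_partial = 0.7639 m·K/W.
T_interface = T_in − Q'·ΣR_partial = 80.6 °C − (37.92)(0.7639) = 51.6 °C

T = 51.6 °C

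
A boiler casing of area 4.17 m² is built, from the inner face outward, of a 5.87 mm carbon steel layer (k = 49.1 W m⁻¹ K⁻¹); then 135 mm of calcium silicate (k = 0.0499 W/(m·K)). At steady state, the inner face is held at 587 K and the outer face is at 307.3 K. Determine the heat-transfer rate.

Q = 431 W

Treat each layer as a resistance in series:
  R_carbon steel = L/(kA) = 0.00587/(49.1·4.17) = 2.867×10^-5 K/W
  R_calcium silicate = L/(kA) = 0.135/(0.0499·4.17) = 0.6488 K/W
ΣR = 2.867×10^-5 + 0.6488 = 0.6488 K/W
Q = ΔT/ΣR = (587 K − 307.3 K)/0.6488 = 431 W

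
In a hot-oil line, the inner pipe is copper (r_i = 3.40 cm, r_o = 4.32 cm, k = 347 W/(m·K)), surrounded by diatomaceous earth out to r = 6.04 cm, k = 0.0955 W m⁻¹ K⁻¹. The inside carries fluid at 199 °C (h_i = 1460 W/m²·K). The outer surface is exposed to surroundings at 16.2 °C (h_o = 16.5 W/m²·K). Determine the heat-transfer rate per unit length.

Q' = 253 W/m

Series thermal resistances, inner to outer:
  R'_conv,in = 1/(2πr h) = 1/(2π·0.0340·1460) = 0.003206 m·K/W
  R'_copper = ln(0.0432/0.0340)/(2πk) = 0.2395/(2π·347) = 1.098×10^-4 m·K/W
  R'_diatomaceous earth = ln(0.0604/0.0432)/(2πk) = 0.3351/(2π·0.0955) = 0.5585 m·K/W
  R'_conv,out = 1/(2πr h) = 1/(2π·0.0604·16.5) = 0.1597 m·K/W
ΣR = 0.003206 + 1.098×10^-4 + 0.5585 + 0.1597 = 0.7215 m·K/W
Q' = ΔT/ΣR = (199 °C − 16.2 °C)/0.7215 = 253 W/m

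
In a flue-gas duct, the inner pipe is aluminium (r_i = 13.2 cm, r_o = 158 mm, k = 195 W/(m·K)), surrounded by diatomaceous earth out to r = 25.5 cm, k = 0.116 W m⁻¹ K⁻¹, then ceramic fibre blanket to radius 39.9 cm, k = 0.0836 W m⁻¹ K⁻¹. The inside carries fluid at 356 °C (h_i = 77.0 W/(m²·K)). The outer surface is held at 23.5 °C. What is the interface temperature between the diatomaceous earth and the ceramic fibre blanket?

Treat each layer as a resistance in series:
  R'_conv,in = 1/(2πr h) = 1/(2π·0.132·77.0) = 0.01566 m·K/W
  R'_aluminium = ln(0.158/0.132)/(2πk) = 0.1798/(2π·195) = 1.467×10^-4 m·K/W
  R'_diatomaceous earth = ln(0.255/0.158)/(2πk) = 0.4787/(2π·0.116) = 0.6567 m·K/W
  R'_ceramic fibre blanket = ln(0.399/0.255)/(2πk) = 0.4477/(2π·0.0836) = 0.8523 m·K/W
ΣR = 0.01566 + 1.467×10^-4 + 0.6567 + 0.8523 = 1.525 m·K/W
Q' = ΔT/ΣR = (356 °C − 23.5 °C)/1.525 = 218.0 W/m
From the inner boundary to the diatomaceous earth/ceramic fibre blanket interface, ΣR_partial = 0.6725 m·K/W.
T_interface = T_in − Q'·ΣR_partial = 356 °C − (218.0)(0.6725) = 209 °C

T = 209 °C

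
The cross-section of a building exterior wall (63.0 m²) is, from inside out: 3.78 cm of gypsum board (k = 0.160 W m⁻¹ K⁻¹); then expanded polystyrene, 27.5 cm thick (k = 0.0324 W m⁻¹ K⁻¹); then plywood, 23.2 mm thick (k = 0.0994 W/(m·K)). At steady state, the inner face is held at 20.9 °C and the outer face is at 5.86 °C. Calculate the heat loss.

Q = 106 W

Treat each layer as a resistance in series:
  R_gypsum board = L/(kA) = 0.0378/(0.160·63.0) = 0.003750 K/W
  R_expanded polystyrene = L/(kA) = 0.275/(0.0324·63.0) = 0.1347 K/W
  R_plywood = L/(kA) = 0.0232/(0.0994·63.0) = 0.003705 K/W
ΣR = 0.003750 + 0.1347 + 0.003705 = 0.1422 K/W
Q = ΔT/ΣR = (20.9 °C − 5.86 °C)/0.1422 = 106 W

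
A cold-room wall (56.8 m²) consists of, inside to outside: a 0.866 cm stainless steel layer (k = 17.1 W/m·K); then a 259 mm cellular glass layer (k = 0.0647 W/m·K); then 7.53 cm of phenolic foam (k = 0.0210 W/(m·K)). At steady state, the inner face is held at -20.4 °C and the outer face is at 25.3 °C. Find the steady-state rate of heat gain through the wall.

Q = 342 W

Treat each layer as a resistance in series:
  R_stainless steel = L/(kA) = 0.00866/(17.1·56.8) = 8.916×10^-6 K/W
  R_cellular glass = L/(kA) = 0.259/(0.0647·56.8) = 0.07048 K/W
  R_phenolic foam = L/(kA) = 0.0753/(0.0210·56.8) = 0.06313 K/W
ΣR = 8.916×10^-6 + 0.07048 + 0.06313 = 0.1336 K/W
Q = ΔT/ΣR = (-20.4 °C − 25.3 °C)/0.1336 = -342 W
(Negative Q ⇒ heat flows inward; heat gain = 342 W.)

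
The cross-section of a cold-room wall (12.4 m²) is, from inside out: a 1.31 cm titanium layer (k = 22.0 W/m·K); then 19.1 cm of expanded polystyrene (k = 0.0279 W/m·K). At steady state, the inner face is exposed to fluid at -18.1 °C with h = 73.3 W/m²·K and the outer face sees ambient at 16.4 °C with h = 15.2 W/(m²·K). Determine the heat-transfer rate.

Treat each layer as a resistance in series:
  R_conv,in = 1/(hA) = 1/(73.3·12.4) = 0.001100 K/W
  R_titanium = L/(kA) = 0.0131/(22.0·12.4) = 4.802×10^-5 K/W
  R_expanded polystyrene = L/(kA) = 0.191/(0.0279·12.4) = 0.5521 K/W
  R_conv,out = 1/(hA) = 1/(15.2·12.4) = 0.005306 K/W
ΣR = 0.001100 + 4.802×10^-5 + 0.5521 + 0.005306 = 0.5586 K/W
Q = ΔT/ΣR = (-18.1 °C − 16.4 °C)/0.5586 = -61.8 W
(Negative Q ⇒ heat flows inward; heat gain = 61.8 W.)

Q = 61.8 W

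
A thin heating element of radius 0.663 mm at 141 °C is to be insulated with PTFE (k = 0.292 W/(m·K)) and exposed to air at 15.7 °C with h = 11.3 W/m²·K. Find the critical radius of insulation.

r_cr = 2.58 cm

For a cylinder, r_cr = k_ins/h = 0.292/11.3 = 0.0258 m = 2.58 cm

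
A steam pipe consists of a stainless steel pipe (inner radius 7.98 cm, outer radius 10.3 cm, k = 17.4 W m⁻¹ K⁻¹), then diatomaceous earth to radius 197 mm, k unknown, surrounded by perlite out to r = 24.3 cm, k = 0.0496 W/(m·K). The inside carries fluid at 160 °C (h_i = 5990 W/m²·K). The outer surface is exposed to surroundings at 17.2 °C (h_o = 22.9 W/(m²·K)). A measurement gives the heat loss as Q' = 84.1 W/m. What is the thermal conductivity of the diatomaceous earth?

k = 0.104 W/m·K

ΣR = ΔT/Q' = |160 − 17.2|/84.1 = 1.698 m·K/W
Known resistances:
  R'_conv,in = 1/(2πr h) = 1/(2π·0.0798·5990) = 3.330×10^-4 m·K/W
  R'_stainless steel = ln(0.103/0.0798)/(2πk) = 0.2552/(2π·17.4) = 0.002334 m·K/W
  R'_perlite = ln(0.243/0.197)/(2πk) = 0.2099/(2π·0.0496) = 0.6734 m·K/W
  R'_conv,out = 1/(2πr h) = 1/(2π·0.243·22.9) = 0.02860 m·K/W
R_diatomaceous earth = ΣR − ΣR_known = 1.698 − 0.7047 = 0.9933 m·K/W
ln(r₂/r₁)/(2πk) = 0.9933 ⇒ k = 0.6485/(2π·0.9933) = 0.104 W/m·K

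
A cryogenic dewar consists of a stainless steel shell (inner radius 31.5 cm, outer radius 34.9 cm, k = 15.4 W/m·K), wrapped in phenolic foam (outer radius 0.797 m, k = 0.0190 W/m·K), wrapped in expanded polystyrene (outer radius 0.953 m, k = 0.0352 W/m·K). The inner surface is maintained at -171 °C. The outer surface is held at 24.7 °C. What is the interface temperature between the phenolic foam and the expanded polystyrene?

T = 12.1 °C

Resistance network (inner→outer):
  R_stainless steel = (1/0.315 − 1/0.349)/(4πk) = 0.3093/(4π·15.4) = 0.001598 K/W
  R_phenolic foam = (1/0.349 − 1/0.797)/(4πk) = 1.611/(4π·0.0190) = 6.746 K/W
  R_expanded polystyrene = (1/0.797 − 1/0.953)/(4πk) = 0.2054/(4π·0.0352) = 0.4643 K/W
ΣR = 0.001598 + 6.746 + 0.4643 = 7.212 K/W
Q = ΔT/ΣR = (-171 °C − 24.7 °C)/7.212 = -27.14 W
From the inner boundary to the phenolic foam/expanded polystyrene interface, ΣR_partial = 6.748 K/W.
T_interface = T_in − Q·ΣR_partial = -171 °C − (-27.14)(6.748) = 12.1 °C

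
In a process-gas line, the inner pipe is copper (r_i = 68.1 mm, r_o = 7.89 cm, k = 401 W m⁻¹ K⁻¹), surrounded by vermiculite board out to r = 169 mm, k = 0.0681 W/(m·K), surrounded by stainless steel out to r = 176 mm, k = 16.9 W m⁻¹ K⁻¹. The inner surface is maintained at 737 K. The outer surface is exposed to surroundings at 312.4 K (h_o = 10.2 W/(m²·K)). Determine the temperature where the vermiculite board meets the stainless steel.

T = 332.6 K

Resistance network (inner→outer):
  R'_copper = ln(0.0789/0.0681)/(2πk) = 0.1472/(2π·401) = 5.842×10^-5 m·K/W
  R'_vermiculite board = ln(0.169/0.0789)/(2πk) = 0.7617/(2π·0.0681) = 1.780 m·K/W
  R'_stainless steel = ln(0.176/0.169)/(2πk) = 0.04059/(2π·16.9) = 3.822×10^-4 m·K/W
  R'_conv,out = 1/(2πr h) = 1/(2π·0.176·10.2) = 0.08866 m·K/W
ΣR = 5.842×10^-5 + 1.780 + 3.822×10^-4 + 0.08866 = 1.869 m·K/W
Q' = ΔT/ΣR = (737 K − 312.4 K)/1.869 = 227.2 W/m
From the inner boundary to the vermiculite board/stainless steel interface, ΣR_partial = 1.780 m·K/W.
T_interface = T_in − Q'·ΣR_partial = 737 K − (227.2)(1.780) = 332.6 K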